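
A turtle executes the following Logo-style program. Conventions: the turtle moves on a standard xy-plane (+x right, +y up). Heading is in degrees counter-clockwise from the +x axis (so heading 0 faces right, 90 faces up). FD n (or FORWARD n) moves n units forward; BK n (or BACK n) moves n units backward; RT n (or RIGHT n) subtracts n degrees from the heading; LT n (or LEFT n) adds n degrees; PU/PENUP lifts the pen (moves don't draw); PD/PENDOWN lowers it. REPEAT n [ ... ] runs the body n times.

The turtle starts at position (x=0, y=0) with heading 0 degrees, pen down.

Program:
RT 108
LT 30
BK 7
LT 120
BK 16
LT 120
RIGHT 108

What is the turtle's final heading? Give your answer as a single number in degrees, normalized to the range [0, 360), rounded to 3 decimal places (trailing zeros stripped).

Executing turtle program step by step:
Start: pos=(0,0), heading=0, pen down
RT 108: heading 0 -> 252
LT 30: heading 252 -> 282
BK 7: (0,0) -> (-1.455,6.847) [heading=282, draw]
LT 120: heading 282 -> 42
BK 16: (-1.455,6.847) -> (-13.346,-3.859) [heading=42, draw]
LT 120: heading 42 -> 162
RT 108: heading 162 -> 54
Final: pos=(-13.346,-3.859), heading=54, 2 segment(s) drawn

Answer: 54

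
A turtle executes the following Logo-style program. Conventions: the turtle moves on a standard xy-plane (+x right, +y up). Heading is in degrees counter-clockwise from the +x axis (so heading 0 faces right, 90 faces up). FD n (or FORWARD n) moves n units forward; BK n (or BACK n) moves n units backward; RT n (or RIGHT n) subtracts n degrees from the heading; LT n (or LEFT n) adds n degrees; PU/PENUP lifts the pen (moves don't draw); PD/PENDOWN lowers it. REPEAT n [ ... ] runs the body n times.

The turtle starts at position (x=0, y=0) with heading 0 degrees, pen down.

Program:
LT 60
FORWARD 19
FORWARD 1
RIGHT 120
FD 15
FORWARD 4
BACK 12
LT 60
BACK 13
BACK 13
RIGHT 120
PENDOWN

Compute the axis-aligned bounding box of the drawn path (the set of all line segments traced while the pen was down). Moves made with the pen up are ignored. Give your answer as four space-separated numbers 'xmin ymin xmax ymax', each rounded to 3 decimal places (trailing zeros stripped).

Executing turtle program step by step:
Start: pos=(0,0), heading=0, pen down
LT 60: heading 0 -> 60
FD 19: (0,0) -> (9.5,16.454) [heading=60, draw]
FD 1: (9.5,16.454) -> (10,17.321) [heading=60, draw]
RT 120: heading 60 -> 300
FD 15: (10,17.321) -> (17.5,4.33) [heading=300, draw]
FD 4: (17.5,4.33) -> (19.5,0.866) [heading=300, draw]
BK 12: (19.5,0.866) -> (13.5,11.258) [heading=300, draw]
LT 60: heading 300 -> 0
BK 13: (13.5,11.258) -> (0.5,11.258) [heading=0, draw]
BK 13: (0.5,11.258) -> (-12.5,11.258) [heading=0, draw]
RT 120: heading 0 -> 240
PD: pen down
Final: pos=(-12.5,11.258), heading=240, 7 segment(s) drawn

Segment endpoints: x in {-12.5, 0, 0.5, 9.5, 10, 13.5, 17.5, 19.5}, y in {0, 0.866, 4.33, 11.258, 16.454, 17.321}
xmin=-12.5, ymin=0, xmax=19.5, ymax=17.321

Answer: -12.5 0 19.5 17.321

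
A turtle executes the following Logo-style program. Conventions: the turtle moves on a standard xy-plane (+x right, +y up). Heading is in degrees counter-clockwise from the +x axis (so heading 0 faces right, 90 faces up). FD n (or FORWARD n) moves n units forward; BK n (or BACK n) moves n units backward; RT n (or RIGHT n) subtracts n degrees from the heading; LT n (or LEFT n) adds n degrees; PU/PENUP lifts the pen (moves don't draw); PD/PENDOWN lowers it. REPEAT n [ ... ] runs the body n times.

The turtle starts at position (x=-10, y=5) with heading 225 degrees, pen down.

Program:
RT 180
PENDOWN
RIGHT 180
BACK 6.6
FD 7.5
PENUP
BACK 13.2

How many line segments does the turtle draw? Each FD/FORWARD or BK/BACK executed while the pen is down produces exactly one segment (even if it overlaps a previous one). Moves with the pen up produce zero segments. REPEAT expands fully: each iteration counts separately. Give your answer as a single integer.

Executing turtle program step by step:
Start: pos=(-10,5), heading=225, pen down
RT 180: heading 225 -> 45
PD: pen down
RT 180: heading 45 -> 225
BK 6.6: (-10,5) -> (-5.333,9.667) [heading=225, draw]
FD 7.5: (-5.333,9.667) -> (-10.636,4.364) [heading=225, draw]
PU: pen up
BK 13.2: (-10.636,4.364) -> (-1.303,13.697) [heading=225, move]
Final: pos=(-1.303,13.697), heading=225, 2 segment(s) drawn
Segments drawn: 2

Answer: 2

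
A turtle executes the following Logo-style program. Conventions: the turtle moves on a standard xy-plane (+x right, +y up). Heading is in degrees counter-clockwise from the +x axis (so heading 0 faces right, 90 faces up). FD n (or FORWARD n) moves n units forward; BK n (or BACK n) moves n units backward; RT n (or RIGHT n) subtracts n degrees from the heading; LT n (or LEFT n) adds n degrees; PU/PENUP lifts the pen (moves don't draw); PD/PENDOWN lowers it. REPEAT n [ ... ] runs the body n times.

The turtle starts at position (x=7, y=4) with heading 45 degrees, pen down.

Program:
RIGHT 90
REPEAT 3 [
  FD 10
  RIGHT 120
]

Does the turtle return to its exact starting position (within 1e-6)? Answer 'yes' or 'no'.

Answer: yes

Derivation:
Executing turtle program step by step:
Start: pos=(7,4), heading=45, pen down
RT 90: heading 45 -> 315
REPEAT 3 [
  -- iteration 1/3 --
  FD 10: (7,4) -> (14.071,-3.071) [heading=315, draw]
  RT 120: heading 315 -> 195
  -- iteration 2/3 --
  FD 10: (14.071,-3.071) -> (4.412,-5.659) [heading=195, draw]
  RT 120: heading 195 -> 75
  -- iteration 3/3 --
  FD 10: (4.412,-5.659) -> (7,4) [heading=75, draw]
  RT 120: heading 75 -> 315
]
Final: pos=(7,4), heading=315, 3 segment(s) drawn

Start position: (7, 4)
Final position: (7, 4)
Distance = 0; < 1e-6 -> CLOSED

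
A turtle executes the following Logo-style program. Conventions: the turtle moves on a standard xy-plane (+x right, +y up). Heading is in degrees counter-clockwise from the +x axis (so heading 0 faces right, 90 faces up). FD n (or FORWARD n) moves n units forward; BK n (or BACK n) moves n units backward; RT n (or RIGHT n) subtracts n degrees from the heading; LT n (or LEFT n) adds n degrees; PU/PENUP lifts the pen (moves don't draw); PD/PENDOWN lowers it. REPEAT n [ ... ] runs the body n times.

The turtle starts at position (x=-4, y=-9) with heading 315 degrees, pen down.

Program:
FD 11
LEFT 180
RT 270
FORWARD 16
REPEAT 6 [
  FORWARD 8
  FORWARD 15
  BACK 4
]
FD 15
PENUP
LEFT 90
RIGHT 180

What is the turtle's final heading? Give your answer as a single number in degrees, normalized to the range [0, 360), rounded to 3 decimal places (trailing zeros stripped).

Answer: 135

Derivation:
Executing turtle program step by step:
Start: pos=(-4,-9), heading=315, pen down
FD 11: (-4,-9) -> (3.778,-16.778) [heading=315, draw]
LT 180: heading 315 -> 135
RT 270: heading 135 -> 225
FD 16: (3.778,-16.778) -> (-7.536,-28.092) [heading=225, draw]
REPEAT 6 [
  -- iteration 1/6 --
  FD 8: (-7.536,-28.092) -> (-13.192,-33.749) [heading=225, draw]
  FD 15: (-13.192,-33.749) -> (-23.799,-44.355) [heading=225, draw]
  BK 4: (-23.799,-44.355) -> (-20.971,-41.527) [heading=225, draw]
  -- iteration 2/6 --
  FD 8: (-20.971,-41.527) -> (-26.627,-47.184) [heading=225, draw]
  FD 15: (-26.627,-47.184) -> (-37.234,-57.79) [heading=225, draw]
  BK 4: (-37.234,-57.79) -> (-34.406,-54.962) [heading=225, draw]
  -- iteration 3/6 --
  FD 8: (-34.406,-54.962) -> (-40.062,-60.619) [heading=225, draw]
  FD 15: (-40.062,-60.619) -> (-50.669,-71.225) [heading=225, draw]
  BK 4: (-50.669,-71.225) -> (-47.841,-68.397) [heading=225, draw]
  -- iteration 4/6 --
  FD 8: (-47.841,-68.397) -> (-53.497,-74.054) [heading=225, draw]
  FD 15: (-53.497,-74.054) -> (-64.104,-84.66) [heading=225, draw]
  BK 4: (-64.104,-84.66) -> (-61.276,-81.832) [heading=225, draw]
  -- iteration 5/6 --
  FD 8: (-61.276,-81.832) -> (-66.933,-87.489) [heading=225, draw]
  FD 15: (-66.933,-87.489) -> (-77.539,-98.095) [heading=225, draw]
  BK 4: (-77.539,-98.095) -> (-74.711,-95.267) [heading=225, draw]
  -- iteration 6/6 --
  FD 8: (-74.711,-95.267) -> (-80.368,-100.924) [heading=225, draw]
  FD 15: (-80.368,-100.924) -> (-90.974,-111.53) [heading=225, draw]
  BK 4: (-90.974,-111.53) -> (-88.146,-108.702) [heading=225, draw]
]
FD 15: (-88.146,-108.702) -> (-98.752,-119.309) [heading=225, draw]
PU: pen up
LT 90: heading 225 -> 315
RT 180: heading 315 -> 135
Final: pos=(-98.752,-119.309), heading=135, 21 segment(s) drawn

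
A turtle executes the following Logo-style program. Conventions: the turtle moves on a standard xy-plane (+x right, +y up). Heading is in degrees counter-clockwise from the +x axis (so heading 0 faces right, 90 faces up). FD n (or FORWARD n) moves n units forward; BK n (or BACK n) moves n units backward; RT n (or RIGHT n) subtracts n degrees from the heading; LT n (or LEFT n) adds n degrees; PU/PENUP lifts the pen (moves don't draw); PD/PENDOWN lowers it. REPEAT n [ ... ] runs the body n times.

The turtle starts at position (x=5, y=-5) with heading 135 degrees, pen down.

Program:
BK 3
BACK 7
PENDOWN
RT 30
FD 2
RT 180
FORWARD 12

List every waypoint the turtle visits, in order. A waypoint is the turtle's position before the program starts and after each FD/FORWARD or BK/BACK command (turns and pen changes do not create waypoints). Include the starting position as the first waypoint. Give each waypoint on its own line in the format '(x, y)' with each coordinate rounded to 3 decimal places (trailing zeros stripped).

Executing turtle program step by step:
Start: pos=(5,-5), heading=135, pen down
BK 3: (5,-5) -> (7.121,-7.121) [heading=135, draw]
BK 7: (7.121,-7.121) -> (12.071,-12.071) [heading=135, draw]
PD: pen down
RT 30: heading 135 -> 105
FD 2: (12.071,-12.071) -> (11.553,-10.139) [heading=105, draw]
RT 180: heading 105 -> 285
FD 12: (11.553,-10.139) -> (14.659,-21.73) [heading=285, draw]
Final: pos=(14.659,-21.73), heading=285, 4 segment(s) drawn
Waypoints (5 total):
(5, -5)
(7.121, -7.121)
(12.071, -12.071)
(11.553, -10.139)
(14.659, -21.73)

Answer: (5, -5)
(7.121, -7.121)
(12.071, -12.071)
(11.553, -10.139)
(14.659, -21.73)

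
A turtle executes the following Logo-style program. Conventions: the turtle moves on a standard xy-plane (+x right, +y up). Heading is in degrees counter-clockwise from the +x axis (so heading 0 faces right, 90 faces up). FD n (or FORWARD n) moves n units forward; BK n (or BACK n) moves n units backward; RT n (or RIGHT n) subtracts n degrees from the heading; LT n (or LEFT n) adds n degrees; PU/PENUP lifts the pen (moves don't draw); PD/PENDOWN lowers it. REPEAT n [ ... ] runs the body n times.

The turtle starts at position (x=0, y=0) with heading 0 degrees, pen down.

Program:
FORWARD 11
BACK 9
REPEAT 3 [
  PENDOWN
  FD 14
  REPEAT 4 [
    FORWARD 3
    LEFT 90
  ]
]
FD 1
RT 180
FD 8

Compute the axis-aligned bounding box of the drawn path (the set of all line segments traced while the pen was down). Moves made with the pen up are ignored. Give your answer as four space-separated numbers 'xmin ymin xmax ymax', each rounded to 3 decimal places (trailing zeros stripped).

Executing turtle program step by step:
Start: pos=(0,0), heading=0, pen down
FD 11: (0,0) -> (11,0) [heading=0, draw]
BK 9: (11,0) -> (2,0) [heading=0, draw]
REPEAT 3 [
  -- iteration 1/3 --
  PD: pen down
  FD 14: (2,0) -> (16,0) [heading=0, draw]
  REPEAT 4 [
    -- iteration 1/4 --
    FD 3: (16,0) -> (19,0) [heading=0, draw]
    LT 90: heading 0 -> 90
    -- iteration 2/4 --
    FD 3: (19,0) -> (19,3) [heading=90, draw]
    LT 90: heading 90 -> 180
    -- iteration 3/4 --
    FD 3: (19,3) -> (16,3) [heading=180, draw]
    LT 90: heading 180 -> 270
    -- iteration 4/4 --
    FD 3: (16,3) -> (16,0) [heading=270, draw]
    LT 90: heading 270 -> 0
  ]
  -- iteration 2/3 --
  PD: pen down
  FD 14: (16,0) -> (30,0) [heading=0, draw]
  REPEAT 4 [
    -- iteration 1/4 --
    FD 3: (30,0) -> (33,0) [heading=0, draw]
    LT 90: heading 0 -> 90
    -- iteration 2/4 --
    FD 3: (33,0) -> (33,3) [heading=90, draw]
    LT 90: heading 90 -> 180
    -- iteration 3/4 --
    FD 3: (33,3) -> (30,3) [heading=180, draw]
    LT 90: heading 180 -> 270
    -- iteration 4/4 --
    FD 3: (30,3) -> (30,0) [heading=270, draw]
    LT 90: heading 270 -> 0
  ]
  -- iteration 3/3 --
  PD: pen down
  FD 14: (30,0) -> (44,0) [heading=0, draw]
  REPEAT 4 [
    -- iteration 1/4 --
    FD 3: (44,0) -> (47,0) [heading=0, draw]
    LT 90: heading 0 -> 90
    -- iteration 2/4 --
    FD 3: (47,0) -> (47,3) [heading=90, draw]
    LT 90: heading 90 -> 180
    -- iteration 3/4 --
    FD 3: (47,3) -> (44,3) [heading=180, draw]
    LT 90: heading 180 -> 270
    -- iteration 4/4 --
    FD 3: (44,3) -> (44,0) [heading=270, draw]
    LT 90: heading 270 -> 0
  ]
]
FD 1: (44,0) -> (45,0) [heading=0, draw]
RT 180: heading 0 -> 180
FD 8: (45,0) -> (37,0) [heading=180, draw]
Final: pos=(37,0), heading=180, 19 segment(s) drawn

Segment endpoints: x in {0, 2, 11, 16, 19, 30, 33, 37, 44, 45, 47}, y in {0, 0, 0, 0, 0, 0, 0, 0, 0, 0, 3, 3, 3, 3, 3, 3}
xmin=0, ymin=0, xmax=47, ymax=3

Answer: 0 0 47 3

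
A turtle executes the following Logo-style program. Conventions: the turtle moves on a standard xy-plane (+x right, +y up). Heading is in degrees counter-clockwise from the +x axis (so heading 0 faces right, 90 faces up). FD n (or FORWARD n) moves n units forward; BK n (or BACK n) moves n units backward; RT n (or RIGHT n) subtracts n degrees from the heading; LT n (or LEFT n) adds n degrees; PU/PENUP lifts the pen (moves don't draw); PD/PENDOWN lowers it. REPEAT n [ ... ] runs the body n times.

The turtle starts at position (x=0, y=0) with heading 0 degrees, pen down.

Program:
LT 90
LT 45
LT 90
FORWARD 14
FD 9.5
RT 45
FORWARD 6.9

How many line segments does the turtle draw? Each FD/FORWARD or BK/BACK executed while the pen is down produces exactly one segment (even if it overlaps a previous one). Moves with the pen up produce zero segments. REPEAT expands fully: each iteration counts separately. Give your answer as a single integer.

Executing turtle program step by step:
Start: pos=(0,0), heading=0, pen down
LT 90: heading 0 -> 90
LT 45: heading 90 -> 135
LT 90: heading 135 -> 225
FD 14: (0,0) -> (-9.899,-9.899) [heading=225, draw]
FD 9.5: (-9.899,-9.899) -> (-16.617,-16.617) [heading=225, draw]
RT 45: heading 225 -> 180
FD 6.9: (-16.617,-16.617) -> (-23.517,-16.617) [heading=180, draw]
Final: pos=(-23.517,-16.617), heading=180, 3 segment(s) drawn
Segments drawn: 3

Answer: 3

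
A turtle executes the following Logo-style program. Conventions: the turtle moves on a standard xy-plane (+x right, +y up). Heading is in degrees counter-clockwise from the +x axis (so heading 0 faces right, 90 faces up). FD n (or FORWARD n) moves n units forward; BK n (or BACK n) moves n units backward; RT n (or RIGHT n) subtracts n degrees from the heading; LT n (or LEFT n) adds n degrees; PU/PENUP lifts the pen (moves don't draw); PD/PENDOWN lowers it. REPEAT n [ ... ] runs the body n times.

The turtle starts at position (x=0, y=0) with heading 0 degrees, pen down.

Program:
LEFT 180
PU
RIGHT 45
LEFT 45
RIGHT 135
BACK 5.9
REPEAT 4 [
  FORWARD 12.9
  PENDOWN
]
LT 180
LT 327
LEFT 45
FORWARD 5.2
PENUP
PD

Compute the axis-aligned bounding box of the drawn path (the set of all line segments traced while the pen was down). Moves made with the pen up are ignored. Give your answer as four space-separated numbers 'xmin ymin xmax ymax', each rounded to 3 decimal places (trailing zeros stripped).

Executing turtle program step by step:
Start: pos=(0,0), heading=0, pen down
LT 180: heading 0 -> 180
PU: pen up
RT 45: heading 180 -> 135
LT 45: heading 135 -> 180
RT 135: heading 180 -> 45
BK 5.9: (0,0) -> (-4.172,-4.172) [heading=45, move]
REPEAT 4 [
  -- iteration 1/4 --
  FD 12.9: (-4.172,-4.172) -> (4.95,4.95) [heading=45, move]
  PD: pen down
  -- iteration 2/4 --
  FD 12.9: (4.95,4.95) -> (14.071,14.071) [heading=45, draw]
  PD: pen down
  -- iteration 3/4 --
  FD 12.9: (14.071,14.071) -> (23.193,23.193) [heading=45, draw]
  PD: pen down
  -- iteration 4/4 --
  FD 12.9: (23.193,23.193) -> (32.315,32.315) [heading=45, draw]
  PD: pen down
]
LT 180: heading 45 -> 225
LT 327: heading 225 -> 192
LT 45: heading 192 -> 237
FD 5.2: (32.315,32.315) -> (29.483,27.954) [heading=237, draw]
PU: pen up
PD: pen down
Final: pos=(29.483,27.954), heading=237, 4 segment(s) drawn

Segment endpoints: x in {4.95, 14.071, 23.193, 29.483, 32.315}, y in {4.95, 14.071, 23.193, 27.954, 32.315}
xmin=4.95, ymin=4.95, xmax=32.315, ymax=32.315

Answer: 4.95 4.95 32.315 32.315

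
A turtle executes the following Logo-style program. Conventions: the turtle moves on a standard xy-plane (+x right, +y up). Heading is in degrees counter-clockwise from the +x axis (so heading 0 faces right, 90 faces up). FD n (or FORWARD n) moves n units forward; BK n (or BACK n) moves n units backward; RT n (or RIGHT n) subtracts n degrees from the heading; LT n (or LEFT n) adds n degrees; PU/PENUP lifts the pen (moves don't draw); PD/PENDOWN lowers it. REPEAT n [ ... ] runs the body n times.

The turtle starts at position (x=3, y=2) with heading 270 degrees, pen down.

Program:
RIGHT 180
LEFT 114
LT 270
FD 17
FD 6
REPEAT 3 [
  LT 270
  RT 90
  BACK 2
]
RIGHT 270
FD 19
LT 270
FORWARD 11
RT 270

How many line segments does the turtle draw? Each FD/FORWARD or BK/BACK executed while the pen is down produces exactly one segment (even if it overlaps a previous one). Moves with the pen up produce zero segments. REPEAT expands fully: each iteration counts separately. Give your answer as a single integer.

Executing turtle program step by step:
Start: pos=(3,2), heading=270, pen down
RT 180: heading 270 -> 90
LT 114: heading 90 -> 204
LT 270: heading 204 -> 114
FD 17: (3,2) -> (-3.915,17.53) [heading=114, draw]
FD 6: (-3.915,17.53) -> (-6.355,23.012) [heading=114, draw]
REPEAT 3 [
  -- iteration 1/3 --
  LT 270: heading 114 -> 24
  RT 90: heading 24 -> 294
  BK 2: (-6.355,23.012) -> (-7.168,24.839) [heading=294, draw]
  -- iteration 2/3 --
  LT 270: heading 294 -> 204
  RT 90: heading 204 -> 114
  BK 2: (-7.168,24.839) -> (-6.355,23.012) [heading=114, draw]
  -- iteration 3/3 --
  LT 270: heading 114 -> 24
  RT 90: heading 24 -> 294
  BK 2: (-6.355,23.012) -> (-7.168,24.839) [heading=294, draw]
]
RT 270: heading 294 -> 24
FD 19: (-7.168,24.839) -> (10.189,32.567) [heading=24, draw]
LT 270: heading 24 -> 294
FD 11: (10.189,32.567) -> (14.663,22.518) [heading=294, draw]
RT 270: heading 294 -> 24
Final: pos=(14.663,22.518), heading=24, 7 segment(s) drawn
Segments drawn: 7

Answer: 7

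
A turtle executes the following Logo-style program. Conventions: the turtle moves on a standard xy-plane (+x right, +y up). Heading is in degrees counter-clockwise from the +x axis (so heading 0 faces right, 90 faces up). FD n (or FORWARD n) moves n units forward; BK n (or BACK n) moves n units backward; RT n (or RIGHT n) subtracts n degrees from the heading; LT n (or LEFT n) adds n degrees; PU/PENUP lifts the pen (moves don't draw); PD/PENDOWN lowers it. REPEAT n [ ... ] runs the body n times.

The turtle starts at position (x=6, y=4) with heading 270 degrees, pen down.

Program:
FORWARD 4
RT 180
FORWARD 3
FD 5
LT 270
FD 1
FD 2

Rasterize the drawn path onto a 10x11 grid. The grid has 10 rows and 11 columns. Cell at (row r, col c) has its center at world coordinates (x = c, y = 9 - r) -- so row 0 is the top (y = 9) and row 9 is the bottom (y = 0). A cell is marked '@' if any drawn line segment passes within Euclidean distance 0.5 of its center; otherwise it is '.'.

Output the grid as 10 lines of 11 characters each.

Segment 0: (6,4) -> (6,0)
Segment 1: (6,0) -> (6,3)
Segment 2: (6,3) -> (6,8)
Segment 3: (6,8) -> (7,8)
Segment 4: (7,8) -> (9,8)

Answer: ...........
......@@@@.
......@....
......@....
......@....
......@....
......@....
......@....
......@....
......@....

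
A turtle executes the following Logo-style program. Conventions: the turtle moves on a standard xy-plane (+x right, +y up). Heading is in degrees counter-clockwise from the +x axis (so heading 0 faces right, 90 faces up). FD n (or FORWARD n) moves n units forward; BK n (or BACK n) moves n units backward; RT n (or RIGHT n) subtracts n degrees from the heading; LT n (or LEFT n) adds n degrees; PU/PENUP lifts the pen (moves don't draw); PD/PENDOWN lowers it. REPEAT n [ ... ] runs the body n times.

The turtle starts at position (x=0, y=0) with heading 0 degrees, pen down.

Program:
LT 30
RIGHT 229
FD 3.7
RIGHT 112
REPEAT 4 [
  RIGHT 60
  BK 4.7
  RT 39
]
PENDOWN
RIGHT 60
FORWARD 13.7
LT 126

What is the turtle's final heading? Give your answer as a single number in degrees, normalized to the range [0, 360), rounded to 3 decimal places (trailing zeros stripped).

Answer: 79

Derivation:
Executing turtle program step by step:
Start: pos=(0,0), heading=0, pen down
LT 30: heading 0 -> 30
RT 229: heading 30 -> 161
FD 3.7: (0,0) -> (-3.498,1.205) [heading=161, draw]
RT 112: heading 161 -> 49
REPEAT 4 [
  -- iteration 1/4 --
  RT 60: heading 49 -> 349
  BK 4.7: (-3.498,1.205) -> (-8.112,2.101) [heading=349, draw]
  RT 39: heading 349 -> 310
  -- iteration 2/4 --
  RT 60: heading 310 -> 250
  BK 4.7: (-8.112,2.101) -> (-6.505,6.518) [heading=250, draw]
  RT 39: heading 250 -> 211
  -- iteration 3/4 --
  RT 60: heading 211 -> 151
  BK 4.7: (-6.505,6.518) -> (-2.394,4.239) [heading=151, draw]
  RT 39: heading 151 -> 112
  -- iteration 4/4 --
  RT 60: heading 112 -> 52
  BK 4.7: (-2.394,4.239) -> (-5.287,0.536) [heading=52, draw]
  RT 39: heading 52 -> 13
]
PD: pen down
RT 60: heading 13 -> 313
FD 13.7: (-5.287,0.536) -> (4.056,-9.484) [heading=313, draw]
LT 126: heading 313 -> 79
Final: pos=(4.056,-9.484), heading=79, 6 segment(s) drawn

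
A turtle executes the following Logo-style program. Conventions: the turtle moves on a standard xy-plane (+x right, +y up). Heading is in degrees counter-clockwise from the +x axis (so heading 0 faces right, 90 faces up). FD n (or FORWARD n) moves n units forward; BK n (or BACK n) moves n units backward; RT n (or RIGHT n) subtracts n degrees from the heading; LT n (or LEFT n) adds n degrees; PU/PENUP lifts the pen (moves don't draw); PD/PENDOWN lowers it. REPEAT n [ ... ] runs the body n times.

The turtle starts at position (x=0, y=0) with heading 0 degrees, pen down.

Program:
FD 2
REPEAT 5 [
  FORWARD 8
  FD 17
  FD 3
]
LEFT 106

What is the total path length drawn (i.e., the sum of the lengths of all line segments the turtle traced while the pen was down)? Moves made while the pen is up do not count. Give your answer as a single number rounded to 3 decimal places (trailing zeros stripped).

Answer: 142

Derivation:
Executing turtle program step by step:
Start: pos=(0,0), heading=0, pen down
FD 2: (0,0) -> (2,0) [heading=0, draw]
REPEAT 5 [
  -- iteration 1/5 --
  FD 8: (2,0) -> (10,0) [heading=0, draw]
  FD 17: (10,0) -> (27,0) [heading=0, draw]
  FD 3: (27,0) -> (30,0) [heading=0, draw]
  -- iteration 2/5 --
  FD 8: (30,0) -> (38,0) [heading=0, draw]
  FD 17: (38,0) -> (55,0) [heading=0, draw]
  FD 3: (55,0) -> (58,0) [heading=0, draw]
  -- iteration 3/5 --
  FD 8: (58,0) -> (66,0) [heading=0, draw]
  FD 17: (66,0) -> (83,0) [heading=0, draw]
  FD 3: (83,0) -> (86,0) [heading=0, draw]
  -- iteration 4/5 --
  FD 8: (86,0) -> (94,0) [heading=0, draw]
  FD 17: (94,0) -> (111,0) [heading=0, draw]
  FD 3: (111,0) -> (114,0) [heading=0, draw]
  -- iteration 5/5 --
  FD 8: (114,0) -> (122,0) [heading=0, draw]
  FD 17: (122,0) -> (139,0) [heading=0, draw]
  FD 3: (139,0) -> (142,0) [heading=0, draw]
]
LT 106: heading 0 -> 106
Final: pos=(142,0), heading=106, 16 segment(s) drawn

Segment lengths:
  seg 1: (0,0) -> (2,0), length = 2
  seg 2: (2,0) -> (10,0), length = 8
  seg 3: (10,0) -> (27,0), length = 17
  seg 4: (27,0) -> (30,0), length = 3
  seg 5: (30,0) -> (38,0), length = 8
  seg 6: (38,0) -> (55,0), length = 17
  seg 7: (55,0) -> (58,0), length = 3
  seg 8: (58,0) -> (66,0), length = 8
  seg 9: (66,0) -> (83,0), length = 17
  seg 10: (83,0) -> (86,0), length = 3
  seg 11: (86,0) -> (94,0), length = 8
  seg 12: (94,0) -> (111,0), length = 17
  seg 13: (111,0) -> (114,0), length = 3
  seg 14: (114,0) -> (122,0), length = 8
  seg 15: (122,0) -> (139,0), length = 17
  seg 16: (139,0) -> (142,0), length = 3
Total = 142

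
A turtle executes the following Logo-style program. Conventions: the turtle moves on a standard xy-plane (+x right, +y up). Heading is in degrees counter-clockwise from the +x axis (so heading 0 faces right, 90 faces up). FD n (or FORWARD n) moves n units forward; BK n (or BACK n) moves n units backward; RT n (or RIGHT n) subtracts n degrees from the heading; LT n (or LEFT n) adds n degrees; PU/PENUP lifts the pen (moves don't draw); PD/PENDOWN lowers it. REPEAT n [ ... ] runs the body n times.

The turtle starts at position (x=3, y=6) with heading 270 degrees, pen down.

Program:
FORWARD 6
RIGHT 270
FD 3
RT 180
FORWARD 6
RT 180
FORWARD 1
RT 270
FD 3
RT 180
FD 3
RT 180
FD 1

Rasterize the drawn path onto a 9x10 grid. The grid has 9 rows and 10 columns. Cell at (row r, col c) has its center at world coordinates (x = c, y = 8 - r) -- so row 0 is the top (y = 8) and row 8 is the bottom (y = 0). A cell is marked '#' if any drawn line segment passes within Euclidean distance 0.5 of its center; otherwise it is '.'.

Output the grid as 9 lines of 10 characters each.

Segment 0: (3,6) -> (3,0)
Segment 1: (3,0) -> (6,0)
Segment 2: (6,0) -> (-0,-0)
Segment 3: (-0,-0) -> (1,-0)
Segment 4: (1,-0) -> (1,3)
Segment 5: (1,3) -> (1,-0)
Segment 6: (1,-0) -> (1,1)

Answer: ..........
..........
...#......
...#......
...#......
.#.#......
.#.#......
.#.#......
#######...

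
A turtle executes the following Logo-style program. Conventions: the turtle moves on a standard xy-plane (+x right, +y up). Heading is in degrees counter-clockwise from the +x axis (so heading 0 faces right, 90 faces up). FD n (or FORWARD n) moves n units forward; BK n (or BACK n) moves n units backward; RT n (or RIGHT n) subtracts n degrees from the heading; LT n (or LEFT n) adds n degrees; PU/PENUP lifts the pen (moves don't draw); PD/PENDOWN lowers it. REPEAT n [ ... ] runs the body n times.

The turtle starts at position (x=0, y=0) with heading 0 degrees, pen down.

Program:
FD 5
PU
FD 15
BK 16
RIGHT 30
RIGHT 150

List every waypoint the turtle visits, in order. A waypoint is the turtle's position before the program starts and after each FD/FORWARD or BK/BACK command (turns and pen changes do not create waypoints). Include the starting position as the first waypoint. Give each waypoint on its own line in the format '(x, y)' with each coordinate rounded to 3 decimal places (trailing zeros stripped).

Answer: (0, 0)
(5, 0)
(20, 0)
(4, 0)

Derivation:
Executing turtle program step by step:
Start: pos=(0,0), heading=0, pen down
FD 5: (0,0) -> (5,0) [heading=0, draw]
PU: pen up
FD 15: (5,0) -> (20,0) [heading=0, move]
BK 16: (20,0) -> (4,0) [heading=0, move]
RT 30: heading 0 -> 330
RT 150: heading 330 -> 180
Final: pos=(4,0), heading=180, 1 segment(s) drawn
Waypoints (4 total):
(0, 0)
(5, 0)
(20, 0)
(4, 0)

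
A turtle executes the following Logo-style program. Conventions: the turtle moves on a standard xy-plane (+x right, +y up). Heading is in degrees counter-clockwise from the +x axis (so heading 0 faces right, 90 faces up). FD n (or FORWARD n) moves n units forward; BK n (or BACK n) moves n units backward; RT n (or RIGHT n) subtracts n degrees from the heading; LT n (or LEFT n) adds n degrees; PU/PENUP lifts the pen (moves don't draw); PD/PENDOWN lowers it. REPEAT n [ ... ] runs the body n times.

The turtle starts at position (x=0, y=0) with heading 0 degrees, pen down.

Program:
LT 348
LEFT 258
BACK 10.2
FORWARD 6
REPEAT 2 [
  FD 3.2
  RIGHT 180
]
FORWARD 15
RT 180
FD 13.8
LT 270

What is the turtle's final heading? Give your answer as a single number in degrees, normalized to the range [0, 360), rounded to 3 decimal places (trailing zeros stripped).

Executing turtle program step by step:
Start: pos=(0,0), heading=0, pen down
LT 348: heading 0 -> 348
LT 258: heading 348 -> 246
BK 10.2: (0,0) -> (4.149,9.318) [heading=246, draw]
FD 6: (4.149,9.318) -> (1.708,3.837) [heading=246, draw]
REPEAT 2 [
  -- iteration 1/2 --
  FD 3.2: (1.708,3.837) -> (0.407,0.914) [heading=246, draw]
  RT 180: heading 246 -> 66
  -- iteration 2/2 --
  FD 3.2: (0.407,0.914) -> (1.708,3.837) [heading=66, draw]
  RT 180: heading 66 -> 246
]
FD 15: (1.708,3.837) -> (-4.393,-9.866) [heading=246, draw]
RT 180: heading 246 -> 66
FD 13.8: (-4.393,-9.866) -> (1.22,2.741) [heading=66, draw]
LT 270: heading 66 -> 336
Final: pos=(1.22,2.741), heading=336, 6 segment(s) drawn

Answer: 336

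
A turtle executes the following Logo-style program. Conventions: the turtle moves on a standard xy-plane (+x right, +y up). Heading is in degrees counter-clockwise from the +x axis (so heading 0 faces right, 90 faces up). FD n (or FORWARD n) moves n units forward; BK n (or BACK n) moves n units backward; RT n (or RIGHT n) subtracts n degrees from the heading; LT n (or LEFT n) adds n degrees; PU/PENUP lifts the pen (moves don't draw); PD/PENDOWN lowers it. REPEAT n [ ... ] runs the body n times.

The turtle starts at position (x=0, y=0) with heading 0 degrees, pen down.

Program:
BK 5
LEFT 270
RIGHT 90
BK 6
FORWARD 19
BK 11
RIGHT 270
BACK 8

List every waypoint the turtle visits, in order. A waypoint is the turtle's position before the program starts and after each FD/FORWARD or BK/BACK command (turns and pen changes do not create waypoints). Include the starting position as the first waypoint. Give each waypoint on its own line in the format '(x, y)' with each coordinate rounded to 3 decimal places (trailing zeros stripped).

Executing turtle program step by step:
Start: pos=(0,0), heading=0, pen down
BK 5: (0,0) -> (-5,0) [heading=0, draw]
LT 270: heading 0 -> 270
RT 90: heading 270 -> 180
BK 6: (-5,0) -> (1,0) [heading=180, draw]
FD 19: (1,0) -> (-18,0) [heading=180, draw]
BK 11: (-18,0) -> (-7,0) [heading=180, draw]
RT 270: heading 180 -> 270
BK 8: (-7,0) -> (-7,8) [heading=270, draw]
Final: pos=(-7,8), heading=270, 5 segment(s) drawn
Waypoints (6 total):
(0, 0)
(-5, 0)
(1, 0)
(-18, 0)
(-7, 0)
(-7, 8)

Answer: (0, 0)
(-5, 0)
(1, 0)
(-18, 0)
(-7, 0)
(-7, 8)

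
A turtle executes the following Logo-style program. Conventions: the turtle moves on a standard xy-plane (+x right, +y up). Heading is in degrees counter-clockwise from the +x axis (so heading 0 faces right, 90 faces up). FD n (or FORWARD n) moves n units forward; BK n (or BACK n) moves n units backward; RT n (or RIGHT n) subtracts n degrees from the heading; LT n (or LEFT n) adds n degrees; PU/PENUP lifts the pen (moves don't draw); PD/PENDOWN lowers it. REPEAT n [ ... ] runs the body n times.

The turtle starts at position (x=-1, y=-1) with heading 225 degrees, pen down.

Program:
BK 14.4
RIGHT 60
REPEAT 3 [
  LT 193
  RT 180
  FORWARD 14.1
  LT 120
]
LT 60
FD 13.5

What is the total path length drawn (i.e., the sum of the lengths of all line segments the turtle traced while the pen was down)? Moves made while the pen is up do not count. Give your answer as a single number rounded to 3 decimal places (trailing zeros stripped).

Executing turtle program step by step:
Start: pos=(-1,-1), heading=225, pen down
BK 14.4: (-1,-1) -> (9.182,9.182) [heading=225, draw]
RT 60: heading 225 -> 165
REPEAT 3 [
  -- iteration 1/3 --
  LT 193: heading 165 -> 358
  RT 180: heading 358 -> 178
  FD 14.1: (9.182,9.182) -> (-4.909,9.674) [heading=178, draw]
  LT 120: heading 178 -> 298
  -- iteration 2/3 --
  LT 193: heading 298 -> 131
  RT 180: heading 131 -> 311
  FD 14.1: (-4.909,9.674) -> (4.341,-0.967) [heading=311, draw]
  LT 120: heading 311 -> 71
  -- iteration 3/3 --
  LT 193: heading 71 -> 264
  RT 180: heading 264 -> 84
  FD 14.1: (4.341,-0.967) -> (5.815,13.056) [heading=84, draw]
  LT 120: heading 84 -> 204
]
LT 60: heading 204 -> 264
FD 13.5: (5.815,13.056) -> (4.404,-0.37) [heading=264, draw]
Final: pos=(4.404,-0.37), heading=264, 5 segment(s) drawn

Segment lengths:
  seg 1: (-1,-1) -> (9.182,9.182), length = 14.4
  seg 2: (9.182,9.182) -> (-4.909,9.674), length = 14.1
  seg 3: (-4.909,9.674) -> (4.341,-0.967), length = 14.1
  seg 4: (4.341,-0.967) -> (5.815,13.056), length = 14.1
  seg 5: (5.815,13.056) -> (4.404,-0.37), length = 13.5
Total = 70.2

Answer: 70.2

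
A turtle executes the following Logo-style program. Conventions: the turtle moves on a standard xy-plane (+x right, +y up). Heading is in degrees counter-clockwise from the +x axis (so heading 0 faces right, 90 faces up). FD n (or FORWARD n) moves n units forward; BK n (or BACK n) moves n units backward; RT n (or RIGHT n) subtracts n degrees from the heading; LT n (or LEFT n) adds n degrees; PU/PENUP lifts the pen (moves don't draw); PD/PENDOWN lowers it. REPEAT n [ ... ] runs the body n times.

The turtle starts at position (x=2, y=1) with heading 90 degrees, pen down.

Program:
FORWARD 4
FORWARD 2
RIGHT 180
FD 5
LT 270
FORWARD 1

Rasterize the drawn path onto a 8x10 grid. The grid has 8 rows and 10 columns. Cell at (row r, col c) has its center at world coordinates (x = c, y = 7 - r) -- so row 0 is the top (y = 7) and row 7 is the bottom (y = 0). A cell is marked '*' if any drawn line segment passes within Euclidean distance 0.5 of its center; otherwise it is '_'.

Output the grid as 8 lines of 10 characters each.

Answer: __*_______
__*_______
__*_______
__*_______
__*_______
_**_______
__*_______
__________

Derivation:
Segment 0: (2,1) -> (2,5)
Segment 1: (2,5) -> (2,7)
Segment 2: (2,7) -> (2,2)
Segment 3: (2,2) -> (1,2)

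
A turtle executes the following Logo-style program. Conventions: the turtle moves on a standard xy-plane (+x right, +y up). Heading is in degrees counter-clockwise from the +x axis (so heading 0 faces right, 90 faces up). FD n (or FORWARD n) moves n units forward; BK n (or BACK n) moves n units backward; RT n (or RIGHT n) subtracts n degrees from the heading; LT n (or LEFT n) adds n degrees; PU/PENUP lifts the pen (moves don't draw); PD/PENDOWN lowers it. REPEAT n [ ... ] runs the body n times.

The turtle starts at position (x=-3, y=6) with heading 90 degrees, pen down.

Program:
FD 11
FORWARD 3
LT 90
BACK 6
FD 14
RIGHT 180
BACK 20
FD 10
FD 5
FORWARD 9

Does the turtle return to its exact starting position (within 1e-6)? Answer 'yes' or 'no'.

Executing turtle program step by step:
Start: pos=(-3,6), heading=90, pen down
FD 11: (-3,6) -> (-3,17) [heading=90, draw]
FD 3: (-3,17) -> (-3,20) [heading=90, draw]
LT 90: heading 90 -> 180
BK 6: (-3,20) -> (3,20) [heading=180, draw]
FD 14: (3,20) -> (-11,20) [heading=180, draw]
RT 180: heading 180 -> 0
BK 20: (-11,20) -> (-31,20) [heading=0, draw]
FD 10: (-31,20) -> (-21,20) [heading=0, draw]
FD 5: (-21,20) -> (-16,20) [heading=0, draw]
FD 9: (-16,20) -> (-7,20) [heading=0, draw]
Final: pos=(-7,20), heading=0, 8 segment(s) drawn

Start position: (-3, 6)
Final position: (-7, 20)
Distance = 14.56; >= 1e-6 -> NOT closed

Answer: no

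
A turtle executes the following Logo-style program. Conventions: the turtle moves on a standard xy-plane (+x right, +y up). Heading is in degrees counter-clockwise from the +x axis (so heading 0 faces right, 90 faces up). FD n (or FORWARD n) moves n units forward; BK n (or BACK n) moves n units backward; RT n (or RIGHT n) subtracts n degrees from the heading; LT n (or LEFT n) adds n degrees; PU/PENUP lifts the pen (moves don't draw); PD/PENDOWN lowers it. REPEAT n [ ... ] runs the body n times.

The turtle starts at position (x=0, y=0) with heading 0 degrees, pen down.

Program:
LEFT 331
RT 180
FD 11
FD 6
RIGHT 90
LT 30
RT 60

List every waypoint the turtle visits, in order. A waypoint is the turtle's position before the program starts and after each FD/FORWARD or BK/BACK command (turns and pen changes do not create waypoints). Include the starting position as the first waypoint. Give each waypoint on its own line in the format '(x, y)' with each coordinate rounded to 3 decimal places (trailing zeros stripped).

Answer: (0, 0)
(-9.621, 5.333)
(-14.869, 8.242)

Derivation:
Executing turtle program step by step:
Start: pos=(0,0), heading=0, pen down
LT 331: heading 0 -> 331
RT 180: heading 331 -> 151
FD 11: (0,0) -> (-9.621,5.333) [heading=151, draw]
FD 6: (-9.621,5.333) -> (-14.869,8.242) [heading=151, draw]
RT 90: heading 151 -> 61
LT 30: heading 61 -> 91
RT 60: heading 91 -> 31
Final: pos=(-14.869,8.242), heading=31, 2 segment(s) drawn
Waypoints (3 total):
(0, 0)
(-9.621, 5.333)
(-14.869, 8.242)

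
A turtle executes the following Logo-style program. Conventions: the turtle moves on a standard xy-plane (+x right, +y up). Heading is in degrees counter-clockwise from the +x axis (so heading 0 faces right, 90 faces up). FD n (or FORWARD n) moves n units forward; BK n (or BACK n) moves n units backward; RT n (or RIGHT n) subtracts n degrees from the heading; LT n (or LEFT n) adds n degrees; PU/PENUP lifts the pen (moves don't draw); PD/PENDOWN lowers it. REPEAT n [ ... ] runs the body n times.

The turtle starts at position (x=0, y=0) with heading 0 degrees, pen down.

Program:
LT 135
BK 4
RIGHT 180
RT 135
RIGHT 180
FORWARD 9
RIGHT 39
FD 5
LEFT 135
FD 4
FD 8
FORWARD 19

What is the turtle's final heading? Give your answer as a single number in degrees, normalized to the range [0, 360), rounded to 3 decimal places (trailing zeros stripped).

Executing turtle program step by step:
Start: pos=(0,0), heading=0, pen down
LT 135: heading 0 -> 135
BK 4: (0,0) -> (2.828,-2.828) [heading=135, draw]
RT 180: heading 135 -> 315
RT 135: heading 315 -> 180
RT 180: heading 180 -> 0
FD 9: (2.828,-2.828) -> (11.828,-2.828) [heading=0, draw]
RT 39: heading 0 -> 321
FD 5: (11.828,-2.828) -> (15.714,-5.975) [heading=321, draw]
LT 135: heading 321 -> 96
FD 4: (15.714,-5.975) -> (15.296,-1.997) [heading=96, draw]
FD 8: (15.296,-1.997) -> (14.46,5.959) [heading=96, draw]
FD 19: (14.46,5.959) -> (12.474,24.855) [heading=96, draw]
Final: pos=(12.474,24.855), heading=96, 6 segment(s) drawn

Answer: 96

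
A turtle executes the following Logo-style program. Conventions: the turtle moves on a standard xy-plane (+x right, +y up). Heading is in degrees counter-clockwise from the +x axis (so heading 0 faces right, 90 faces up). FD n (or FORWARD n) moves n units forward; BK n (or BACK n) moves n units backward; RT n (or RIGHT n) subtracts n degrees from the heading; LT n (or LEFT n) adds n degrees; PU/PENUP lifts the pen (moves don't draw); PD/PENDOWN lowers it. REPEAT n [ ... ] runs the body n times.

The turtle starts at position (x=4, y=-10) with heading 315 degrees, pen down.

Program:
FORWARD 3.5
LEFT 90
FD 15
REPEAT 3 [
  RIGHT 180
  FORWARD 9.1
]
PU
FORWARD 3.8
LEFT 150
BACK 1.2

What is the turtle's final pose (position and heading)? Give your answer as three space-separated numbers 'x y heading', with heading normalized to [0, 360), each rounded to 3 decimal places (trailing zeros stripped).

Executing turtle program step by step:
Start: pos=(4,-10), heading=315, pen down
FD 3.5: (4,-10) -> (6.475,-12.475) [heading=315, draw]
LT 90: heading 315 -> 45
FD 15: (6.475,-12.475) -> (17.081,-1.868) [heading=45, draw]
REPEAT 3 [
  -- iteration 1/3 --
  RT 180: heading 45 -> 225
  FD 9.1: (17.081,-1.868) -> (10.647,-8.303) [heading=225, draw]
  -- iteration 2/3 --
  RT 180: heading 225 -> 45
  FD 9.1: (10.647,-8.303) -> (17.081,-1.868) [heading=45, draw]
  -- iteration 3/3 --
  RT 180: heading 45 -> 225
  FD 9.1: (17.081,-1.868) -> (10.647,-8.303) [heading=225, draw]
]
PU: pen up
FD 3.8: (10.647,-8.303) -> (7.96,-10.99) [heading=225, move]
LT 150: heading 225 -> 15
BK 1.2: (7.96,-10.99) -> (6.801,-11.301) [heading=15, move]
Final: pos=(6.801,-11.301), heading=15, 5 segment(s) drawn

Answer: 6.801 -11.301 15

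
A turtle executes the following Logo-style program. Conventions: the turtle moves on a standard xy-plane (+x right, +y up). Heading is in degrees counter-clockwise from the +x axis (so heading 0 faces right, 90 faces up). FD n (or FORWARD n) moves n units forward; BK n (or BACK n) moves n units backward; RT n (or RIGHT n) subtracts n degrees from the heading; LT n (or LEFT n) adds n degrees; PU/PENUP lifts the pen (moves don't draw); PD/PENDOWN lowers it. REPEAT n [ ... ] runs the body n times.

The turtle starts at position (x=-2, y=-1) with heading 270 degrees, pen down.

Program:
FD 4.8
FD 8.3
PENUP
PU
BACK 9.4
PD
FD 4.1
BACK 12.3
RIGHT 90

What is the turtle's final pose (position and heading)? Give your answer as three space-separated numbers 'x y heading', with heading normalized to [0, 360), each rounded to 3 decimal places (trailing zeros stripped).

Answer: -2 3.5 180

Derivation:
Executing turtle program step by step:
Start: pos=(-2,-1), heading=270, pen down
FD 4.8: (-2,-1) -> (-2,-5.8) [heading=270, draw]
FD 8.3: (-2,-5.8) -> (-2,-14.1) [heading=270, draw]
PU: pen up
PU: pen up
BK 9.4: (-2,-14.1) -> (-2,-4.7) [heading=270, move]
PD: pen down
FD 4.1: (-2,-4.7) -> (-2,-8.8) [heading=270, draw]
BK 12.3: (-2,-8.8) -> (-2,3.5) [heading=270, draw]
RT 90: heading 270 -> 180
Final: pos=(-2,3.5), heading=180, 4 segment(s) drawn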